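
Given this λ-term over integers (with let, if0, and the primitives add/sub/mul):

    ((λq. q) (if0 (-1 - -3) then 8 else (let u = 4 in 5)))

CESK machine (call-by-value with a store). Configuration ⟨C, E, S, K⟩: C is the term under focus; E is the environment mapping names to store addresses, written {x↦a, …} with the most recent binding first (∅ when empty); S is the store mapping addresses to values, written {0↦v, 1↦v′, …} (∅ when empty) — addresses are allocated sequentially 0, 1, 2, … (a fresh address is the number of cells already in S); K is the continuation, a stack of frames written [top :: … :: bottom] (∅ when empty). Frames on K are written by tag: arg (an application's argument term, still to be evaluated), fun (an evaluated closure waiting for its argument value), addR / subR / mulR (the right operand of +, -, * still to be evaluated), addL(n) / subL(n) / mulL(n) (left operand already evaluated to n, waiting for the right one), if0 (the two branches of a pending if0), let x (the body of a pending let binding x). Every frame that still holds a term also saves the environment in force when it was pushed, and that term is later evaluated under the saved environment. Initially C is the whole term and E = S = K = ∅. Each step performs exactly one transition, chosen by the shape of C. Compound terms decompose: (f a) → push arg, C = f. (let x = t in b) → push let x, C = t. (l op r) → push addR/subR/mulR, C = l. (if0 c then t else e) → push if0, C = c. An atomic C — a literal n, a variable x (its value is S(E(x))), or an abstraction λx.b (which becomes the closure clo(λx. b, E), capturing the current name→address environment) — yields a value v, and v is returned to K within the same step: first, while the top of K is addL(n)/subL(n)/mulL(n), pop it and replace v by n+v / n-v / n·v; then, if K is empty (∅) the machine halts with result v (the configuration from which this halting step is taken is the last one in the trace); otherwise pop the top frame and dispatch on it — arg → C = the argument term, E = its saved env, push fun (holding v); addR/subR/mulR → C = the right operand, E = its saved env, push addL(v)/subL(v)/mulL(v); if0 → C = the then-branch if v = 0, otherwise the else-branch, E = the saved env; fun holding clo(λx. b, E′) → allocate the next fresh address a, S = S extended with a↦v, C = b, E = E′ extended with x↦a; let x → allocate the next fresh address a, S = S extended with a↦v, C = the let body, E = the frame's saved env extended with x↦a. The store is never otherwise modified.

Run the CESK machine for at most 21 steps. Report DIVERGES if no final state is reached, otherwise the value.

0. ⟨C=((λq. q) (if0 (-1 - -3) then 8 else (let u = 4 in 5))); E=∅; S=∅; K=∅⟩
1. ⟨C=(λq. q); E=∅; S=∅; K=[arg]⟩
2. ⟨C=(if0 (-1 - -3) then 8 else (let u = 4 in 5)); E=∅; S=∅; K=[fun]⟩
3. ⟨C=(-1 - -3); E=∅; S=∅; K=[if0 :: fun]⟩
4. ⟨C=-1; E=∅; S=∅; K=[subR :: if0 :: fun]⟩
5. ⟨C=-3; E=∅; S=∅; K=[subL(-1) :: if0 :: fun]⟩
6. ⟨C=(let u = 4 in 5); E=∅; S=∅; K=[fun]⟩
7. ⟨C=4; E=∅; S=∅; K=[let u :: fun]⟩
8. ⟨C=5; E={u↦0}; S={0↦4}; K=[fun]⟩
9. ⟨C=q; E={q↦1}; S={0↦4, 1↦5}; K=∅⟩
→ final value 5

Answer: 5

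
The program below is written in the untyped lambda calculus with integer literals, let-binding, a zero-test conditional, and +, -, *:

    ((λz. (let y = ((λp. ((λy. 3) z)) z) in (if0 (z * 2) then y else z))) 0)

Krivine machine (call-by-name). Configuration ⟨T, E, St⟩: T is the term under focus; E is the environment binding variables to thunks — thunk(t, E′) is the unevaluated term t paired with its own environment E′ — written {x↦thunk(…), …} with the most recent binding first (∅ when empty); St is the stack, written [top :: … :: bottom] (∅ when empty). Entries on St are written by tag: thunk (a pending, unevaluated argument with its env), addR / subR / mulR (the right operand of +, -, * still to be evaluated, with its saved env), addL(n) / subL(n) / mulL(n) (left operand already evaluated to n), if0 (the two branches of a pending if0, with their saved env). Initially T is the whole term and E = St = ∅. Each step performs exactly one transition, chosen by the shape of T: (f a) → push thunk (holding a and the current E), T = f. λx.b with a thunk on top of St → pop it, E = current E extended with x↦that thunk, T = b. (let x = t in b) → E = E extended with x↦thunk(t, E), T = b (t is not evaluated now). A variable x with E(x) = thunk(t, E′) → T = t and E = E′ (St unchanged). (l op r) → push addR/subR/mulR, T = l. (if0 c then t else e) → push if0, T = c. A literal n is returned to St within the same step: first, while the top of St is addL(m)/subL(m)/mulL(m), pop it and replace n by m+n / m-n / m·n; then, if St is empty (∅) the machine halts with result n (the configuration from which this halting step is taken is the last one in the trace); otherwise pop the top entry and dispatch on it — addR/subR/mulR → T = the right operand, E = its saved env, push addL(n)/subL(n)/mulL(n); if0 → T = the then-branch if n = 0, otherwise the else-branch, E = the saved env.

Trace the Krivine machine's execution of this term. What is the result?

0. <T=((λz. (let y = ((λp. ((λy. 3) z)) z) in (if0 (z * 2) then y else z))) 0), E=∅, St=∅>
1. <T=(λz. (let y = ((λp. ((λy. 3) z)) z) in (if0 (z * 2) then y else z))), E=∅, St=[thunk]>
2. <T=(let y = ((λp. ((λy. 3) z)) z) in (if0 (z * 2) then y else z)), E={z↦thunk(0, ∅)}, St=∅>
3. <T=(if0 (z * 2) then y else z), E={y↦thunk(((λp. ((λy. 3) z)) z), {z↦thunk(0, ∅)}), z↦thunk(0, ∅)}, St=∅>
4. <T=(z * 2), E={y↦thunk(((λp. ((λy. 3) z)) z), {z↦thunk(0, ∅)}), z↦thunk(0, ∅)}, St=[if0]>
5. <T=z, E={y↦thunk(((λp. ((λy. 3) z)) z), {z↦thunk(0, ∅)}), z↦thunk(0, ∅)}, St=[mulR :: if0]>
6. <T=0, E=∅, St=[mulR :: if0]>
7. <T=2, E={y↦thunk(((λp. ((λy. 3) z)) z), {z↦thunk(0, ∅)}), z↦thunk(0, ∅)}, St=[mulL(0) :: if0]>
8. <T=y, E={y↦thunk(((λp. ((λy. 3) z)) z), {z↦thunk(0, ∅)}), z↦thunk(0, ∅)}, St=∅>
9. <T=((λp. ((λy. 3) z)) z), E={z↦thunk(0, ∅)}, St=∅>
10. <T=(λp. ((λy. 3) z)), E={z↦thunk(0, ∅)}, St=[thunk]>
11. <T=((λy. 3) z), E={p↦thunk(z, {z↦thunk(0, ∅)}), z↦thunk(0, ∅)}, St=∅>
12. <T=(λy. 3), E={p↦thunk(z, {z↦thunk(0, ∅)}), z↦thunk(0, ∅)}, St=[thunk]>
13. <T=3, E={y↦thunk(z, {p↦thunk(z, {z↦thunk(0, ∅)}), z↦thunk(0, ∅)}), p↦thunk(z, {z↦thunk(0, ∅)}), z↦thunk(0, ∅)}, St=∅>
→ final value 3

Answer: 3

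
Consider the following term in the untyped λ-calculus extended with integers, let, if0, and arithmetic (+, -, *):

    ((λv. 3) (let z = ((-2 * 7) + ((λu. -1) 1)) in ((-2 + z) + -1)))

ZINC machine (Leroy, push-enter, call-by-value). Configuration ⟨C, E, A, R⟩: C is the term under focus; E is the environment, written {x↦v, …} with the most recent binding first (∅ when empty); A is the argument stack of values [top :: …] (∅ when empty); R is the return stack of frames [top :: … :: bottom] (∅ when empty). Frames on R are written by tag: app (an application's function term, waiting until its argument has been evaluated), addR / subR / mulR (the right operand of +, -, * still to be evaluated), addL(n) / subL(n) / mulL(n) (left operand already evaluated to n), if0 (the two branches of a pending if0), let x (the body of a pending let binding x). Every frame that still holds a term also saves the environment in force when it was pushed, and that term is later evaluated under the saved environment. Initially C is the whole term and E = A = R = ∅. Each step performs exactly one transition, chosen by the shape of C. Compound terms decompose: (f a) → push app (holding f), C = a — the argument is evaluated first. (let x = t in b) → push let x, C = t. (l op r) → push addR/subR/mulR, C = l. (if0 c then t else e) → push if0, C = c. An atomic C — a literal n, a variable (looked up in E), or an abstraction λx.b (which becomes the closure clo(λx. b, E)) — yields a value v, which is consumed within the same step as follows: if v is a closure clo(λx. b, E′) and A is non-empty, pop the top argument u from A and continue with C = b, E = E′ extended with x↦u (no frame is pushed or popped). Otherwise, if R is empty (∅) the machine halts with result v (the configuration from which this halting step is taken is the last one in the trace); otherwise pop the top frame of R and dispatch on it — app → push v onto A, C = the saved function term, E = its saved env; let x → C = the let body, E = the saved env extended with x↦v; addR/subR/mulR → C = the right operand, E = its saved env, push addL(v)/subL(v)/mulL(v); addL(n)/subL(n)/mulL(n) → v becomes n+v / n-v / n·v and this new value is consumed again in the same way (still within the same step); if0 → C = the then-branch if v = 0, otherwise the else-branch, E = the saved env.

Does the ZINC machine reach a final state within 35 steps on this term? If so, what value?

Answer: 3

Execution trace:
step 0: ⟨C=((λv. 3) (let z = ((-2 * 7) + ((λu. -1) 1)) in ((-2 + z) + -1))); E=∅; A=∅; R=∅⟩
step 1: ⟨C=(let z = ((-2 * 7) + ((λu. -1) 1)) in ((-2 + z) + -1)); E=∅; A=∅; R=[app]⟩
step 2: ⟨C=((-2 * 7) + ((λu. -1) 1)); E=∅; A=∅; R=[let z :: app]⟩
step 3: ⟨C=(-2 * 7); E=∅; A=∅; R=[addR :: let z :: app]⟩
step 4: ⟨C=-2; E=∅; A=∅; R=[mulR :: addR :: let z :: app]⟩
step 5: ⟨C=7; E=∅; A=∅; R=[mulL(-2) :: addR :: let z :: app]⟩
step 6: ⟨C=((λu. -1) 1); E=∅; A=∅; R=[addL(-14) :: let z :: app]⟩
step 7: ⟨C=1; E=∅; A=∅; R=[app :: addL(-14) :: let z :: app]⟩
step 8: ⟨C=(λu. -1); E=∅; A=[1]; R=[addL(-14) :: let z :: app]⟩
step 9: ⟨C=-1; E={u↦1}; A=∅; R=[addL(-14) :: let z :: app]⟩
step 10: ⟨C=((-2 + z) + -1); E={z↦-15}; A=∅; R=[app]⟩
step 11: ⟨C=(-2 + z); E={z↦-15}; A=∅; R=[addR :: app]⟩
step 12: ⟨C=-2; E={z↦-15}; A=∅; R=[addR :: addR :: app]⟩
step 13: ⟨C=z; E={z↦-15}; A=∅; R=[addL(-2) :: addR :: app]⟩
step 14: ⟨C=-1; E={z↦-15}; A=∅; R=[addL(-17) :: app]⟩
step 15: ⟨C=(λv. 3); E=∅; A=[-18]; R=∅⟩
step 16: ⟨C=3; E={v↦-18}; A=∅; R=∅⟩
→ final value 3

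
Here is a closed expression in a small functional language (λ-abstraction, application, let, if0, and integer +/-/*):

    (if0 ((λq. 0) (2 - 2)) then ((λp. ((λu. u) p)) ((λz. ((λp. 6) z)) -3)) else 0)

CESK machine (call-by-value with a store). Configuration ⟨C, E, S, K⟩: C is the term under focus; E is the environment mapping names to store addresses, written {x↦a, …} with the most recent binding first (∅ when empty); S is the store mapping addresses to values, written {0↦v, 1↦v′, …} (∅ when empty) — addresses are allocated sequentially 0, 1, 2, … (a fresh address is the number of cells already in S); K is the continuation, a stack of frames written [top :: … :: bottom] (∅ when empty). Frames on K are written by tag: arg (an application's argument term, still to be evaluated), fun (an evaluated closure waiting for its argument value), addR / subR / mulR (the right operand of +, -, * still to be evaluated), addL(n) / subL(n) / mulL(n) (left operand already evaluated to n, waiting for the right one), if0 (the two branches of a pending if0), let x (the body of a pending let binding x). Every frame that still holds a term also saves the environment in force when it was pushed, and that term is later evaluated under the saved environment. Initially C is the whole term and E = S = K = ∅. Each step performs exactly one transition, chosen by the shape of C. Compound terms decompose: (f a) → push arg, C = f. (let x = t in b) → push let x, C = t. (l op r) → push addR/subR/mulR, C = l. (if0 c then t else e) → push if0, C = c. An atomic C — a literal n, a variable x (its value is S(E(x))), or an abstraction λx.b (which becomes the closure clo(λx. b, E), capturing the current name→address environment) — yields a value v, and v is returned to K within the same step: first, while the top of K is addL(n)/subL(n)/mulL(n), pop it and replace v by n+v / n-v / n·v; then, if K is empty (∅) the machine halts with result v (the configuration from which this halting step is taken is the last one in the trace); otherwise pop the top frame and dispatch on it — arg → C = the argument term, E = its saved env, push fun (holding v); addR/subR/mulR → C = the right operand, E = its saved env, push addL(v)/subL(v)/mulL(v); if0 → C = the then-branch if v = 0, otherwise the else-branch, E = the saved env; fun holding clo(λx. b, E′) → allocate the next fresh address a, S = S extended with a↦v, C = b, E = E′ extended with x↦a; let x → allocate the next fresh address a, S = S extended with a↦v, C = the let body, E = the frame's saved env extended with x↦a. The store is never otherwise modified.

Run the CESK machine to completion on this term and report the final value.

t=0: ⟨C=(if0 ((λq. 0) (2 - 2)) then ((λp. ((λu. u) p)) ((λz. ((λp. 6) z)) -3)) else 0); E=∅; S=∅; K=∅⟩
t=1: ⟨C=((λq. 0) (2 - 2)); E=∅; S=∅; K=[if0]⟩
t=2: ⟨C=(λq. 0); E=∅; S=∅; K=[arg :: if0]⟩
t=3: ⟨C=(2 - 2); E=∅; S=∅; K=[fun :: if0]⟩
t=4: ⟨C=2; E=∅; S=∅; K=[subR :: fun :: if0]⟩
t=5: ⟨C=2; E=∅; S=∅; K=[subL(2) :: fun :: if0]⟩
t=6: ⟨C=0; E={q↦0}; S={0↦0}; K=[if0]⟩
t=7: ⟨C=((λp. ((λu. u) p)) ((λz. ((λp. 6) z)) -3)); E=∅; S={0↦0}; K=∅⟩
t=8: ⟨C=(λp. ((λu. u) p)); E=∅; S={0↦0}; K=[arg]⟩
t=9: ⟨C=((λz. ((λp. 6) z)) -3); E=∅; S={0↦0}; K=[fun]⟩
t=10: ⟨C=(λz. ((λp. 6) z)); E=∅; S={0↦0}; K=[arg :: fun]⟩
t=11: ⟨C=-3; E=∅; S={0↦0}; K=[fun :: fun]⟩
t=12: ⟨C=((λp. 6) z); E={z↦1}; S={0↦0, 1↦-3}; K=[fun]⟩
t=13: ⟨C=(λp. 6); E={z↦1}; S={0↦0, 1↦-3}; K=[arg :: fun]⟩
t=14: ⟨C=z; E={z↦1}; S={0↦0, 1↦-3}; K=[fun :: fun]⟩
t=15: ⟨C=6; E={p↦2, z↦1}; S={0↦0, 1↦-3, 2↦-3}; K=[fun]⟩
t=16: ⟨C=((λu. u) p); E={p↦3}; S={0↦0, 1↦-3, 2↦-3, 3↦6}; K=∅⟩
t=17: ⟨C=(λu. u); E={p↦3}; S={0↦0, 1↦-3, 2↦-3, 3↦6}; K=[arg]⟩
t=18: ⟨C=p; E={p↦3}; S={0↦0, 1↦-3, 2↦-3, 3↦6}; K=[fun]⟩
t=19: ⟨C=u; E={u↦4, p↦3}; S={0↦0, 1↦-3, 2↦-3, 3↦6, 4↦6}; K=∅⟩
→ final value 6

Answer: 6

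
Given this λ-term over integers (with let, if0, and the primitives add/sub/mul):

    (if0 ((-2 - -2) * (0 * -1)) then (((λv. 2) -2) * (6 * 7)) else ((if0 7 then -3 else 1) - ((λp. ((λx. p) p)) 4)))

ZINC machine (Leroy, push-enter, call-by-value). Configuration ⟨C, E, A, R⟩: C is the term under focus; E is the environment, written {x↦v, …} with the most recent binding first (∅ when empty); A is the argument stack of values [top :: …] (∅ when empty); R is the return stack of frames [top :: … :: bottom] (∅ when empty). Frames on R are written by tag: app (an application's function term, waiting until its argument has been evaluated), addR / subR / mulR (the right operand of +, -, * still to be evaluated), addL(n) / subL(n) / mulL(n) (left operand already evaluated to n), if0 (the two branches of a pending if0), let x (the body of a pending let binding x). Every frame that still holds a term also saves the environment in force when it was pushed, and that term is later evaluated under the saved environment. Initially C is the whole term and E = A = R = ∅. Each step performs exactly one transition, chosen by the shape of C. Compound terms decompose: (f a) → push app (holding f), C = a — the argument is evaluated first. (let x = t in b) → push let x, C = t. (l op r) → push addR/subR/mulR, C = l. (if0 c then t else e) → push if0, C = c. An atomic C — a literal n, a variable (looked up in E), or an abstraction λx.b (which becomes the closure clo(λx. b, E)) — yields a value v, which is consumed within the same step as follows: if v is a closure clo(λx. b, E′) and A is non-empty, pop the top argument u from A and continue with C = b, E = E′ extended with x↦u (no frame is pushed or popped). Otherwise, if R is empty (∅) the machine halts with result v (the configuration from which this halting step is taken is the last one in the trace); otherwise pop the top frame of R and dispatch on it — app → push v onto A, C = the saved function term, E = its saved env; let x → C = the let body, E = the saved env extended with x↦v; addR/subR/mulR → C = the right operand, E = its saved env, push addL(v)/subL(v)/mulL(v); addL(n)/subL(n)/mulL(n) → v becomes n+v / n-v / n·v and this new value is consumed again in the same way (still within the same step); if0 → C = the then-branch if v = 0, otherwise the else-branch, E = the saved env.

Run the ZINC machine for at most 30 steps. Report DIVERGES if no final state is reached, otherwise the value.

Answer: 84

Derivation:
0. <C=(if0 ((-2 - -2) * (0 * -1)) then (((λv. 2) -2) * (6 * 7)) else ((if0 7 then -3 else 1) - ((λp. ((λx. p) p)) 4))), E=∅, A=∅, R=∅>
1. <C=((-2 - -2) * (0 * -1)), E=∅, A=∅, R=[if0]>
2. <C=(-2 - -2), E=∅, A=∅, R=[mulR :: if0]>
3. <C=-2, E=∅, A=∅, R=[subR :: mulR :: if0]>
4. <C=-2, E=∅, A=∅, R=[subL(-2) :: mulR :: if0]>
5. <C=(0 * -1), E=∅, A=∅, R=[mulL(0) :: if0]>
6. <C=0, E=∅, A=∅, R=[mulR :: mulL(0) :: if0]>
7. <C=-1, E=∅, A=∅, R=[mulL(0) :: mulL(0) :: if0]>
8. <C=(((λv. 2) -2) * (6 * 7)), E=∅, A=∅, R=∅>
9. <C=((λv. 2) -2), E=∅, A=∅, R=[mulR]>
10. <C=-2, E=∅, A=∅, R=[app :: mulR]>
11. <C=(λv. 2), E=∅, A=[-2], R=[mulR]>
12. <C=2, E={v↦-2}, A=∅, R=[mulR]>
13. <C=(6 * 7), E=∅, A=∅, R=[mulL(2)]>
14. <C=6, E=∅, A=∅, R=[mulR :: mulL(2)]>
15. <C=7, E=∅, A=∅, R=[mulL(6) :: mulL(2)]>
→ final value 84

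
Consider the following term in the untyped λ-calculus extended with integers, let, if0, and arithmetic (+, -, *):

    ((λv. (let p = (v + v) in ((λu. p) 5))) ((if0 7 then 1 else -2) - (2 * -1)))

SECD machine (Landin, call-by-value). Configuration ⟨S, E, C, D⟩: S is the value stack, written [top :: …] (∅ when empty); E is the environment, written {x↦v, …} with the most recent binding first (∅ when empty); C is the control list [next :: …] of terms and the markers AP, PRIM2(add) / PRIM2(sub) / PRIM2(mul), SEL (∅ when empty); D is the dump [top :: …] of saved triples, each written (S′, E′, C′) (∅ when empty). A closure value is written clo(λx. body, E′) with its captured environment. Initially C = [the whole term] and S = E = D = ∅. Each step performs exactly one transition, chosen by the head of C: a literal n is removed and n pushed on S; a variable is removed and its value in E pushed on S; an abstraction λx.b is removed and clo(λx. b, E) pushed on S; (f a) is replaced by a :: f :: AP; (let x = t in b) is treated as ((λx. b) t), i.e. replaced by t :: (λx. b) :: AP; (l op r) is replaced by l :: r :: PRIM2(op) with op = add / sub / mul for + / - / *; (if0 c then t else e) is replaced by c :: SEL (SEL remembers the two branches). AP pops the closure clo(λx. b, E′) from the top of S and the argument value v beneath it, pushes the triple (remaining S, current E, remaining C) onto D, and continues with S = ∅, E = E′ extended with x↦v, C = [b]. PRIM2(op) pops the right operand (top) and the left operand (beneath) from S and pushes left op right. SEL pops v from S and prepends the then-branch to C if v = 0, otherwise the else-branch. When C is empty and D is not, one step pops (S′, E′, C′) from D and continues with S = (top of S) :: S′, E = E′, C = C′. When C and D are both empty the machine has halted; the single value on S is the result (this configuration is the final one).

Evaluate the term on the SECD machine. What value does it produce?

Answer: 0

Derivation:
t=0: [S=∅ | E=∅ | C=[((λv. (let p = (v + v) in ((λu. p) 5))) ((if0 7 then 1 else -2) - (2 * -1)))] | D=∅]
t=1: [S=∅ | E=∅ | C=[((if0 7 then 1 else -2) - (2 * -1)) :: (λv. (let p = (v + v) in ((λu. p) 5))) :: AP] | D=∅]
t=2: [S=∅ | E=∅ | C=[(if0 7 then 1 else -2) :: (2 * -1) :: PRIM2(sub) :: (λv. (let p = (v + v) in ((λu. p) 5))) :: AP] | D=∅]
t=3: [S=∅ | E=∅ | C=[7 :: SEL :: (2 * -1) :: PRIM2(sub) :: (λv. (let p = (v + v) in ((λu. p) 5))) :: AP] | D=∅]
t=4: [S=[7] | E=∅ | C=[SEL :: (2 * -1) :: PRIM2(sub) :: (λv. (let p = (v + v) in ((λu. p) 5))) :: AP] | D=∅]
t=5: [S=∅ | E=∅ | C=[-2 :: (2 * -1) :: PRIM2(sub) :: (λv. (let p = (v + v) in ((λu. p) 5))) :: AP] | D=∅]
t=6: [S=[-2] | E=∅ | C=[(2 * -1) :: PRIM2(sub) :: (λv. (let p = (v + v) in ((λu. p) 5))) :: AP] | D=∅]
t=7: [S=[-2] | E=∅ | C=[2 :: -1 :: PRIM2(mul) :: PRIM2(sub) :: (λv. (let p = (v + v) in ((λu. p) 5))) :: AP] | D=∅]
t=8: [S=[2 :: -2] | E=∅ | C=[-1 :: PRIM2(mul) :: PRIM2(sub) :: (λv. (let p = (v + v) in ((λu. p) 5))) :: AP] | D=∅]
t=9: [S=[-1 :: 2 :: -2] | E=∅ | C=[PRIM2(mul) :: PRIM2(sub) :: (λv. (let p = (v + v) in ((λu. p) 5))) :: AP] | D=∅]
t=10: [S=[-2 :: -2] | E=∅ | C=[PRIM2(sub) :: (λv. (let p = (v + v) in ((λu. p) 5))) :: AP] | D=∅]
t=11: [S=[0] | E=∅ | C=[(λv. (let p = (v + v) in ((λu. p) 5))) :: AP] | D=∅]
t=12: [S=[clo(λv. (let p = (v + v) in ((λu. p) 5)), ∅) :: 0] | E=∅ | C=[AP] | D=∅]
t=13: [S=∅ | E={v↦0} | C=[(let p = (v + v) in ((λu. p) 5))] | D=[(∅, ∅, ∅)]]
t=14: [S=∅ | E={v↦0} | C=[(v + v) :: (λp. ((λu. p) 5)) :: AP] | D=[(∅, ∅, ∅)]]
t=15: [S=∅ | E={v↦0} | C=[v :: v :: PRIM2(add) :: (λp. ((λu. p) 5)) :: AP] | D=[(∅, ∅, ∅)]]
t=16: [S=[0] | E={v↦0} | C=[v :: PRIM2(add) :: (λp. ((λu. p) 5)) :: AP] | D=[(∅, ∅, ∅)]]
t=17: [S=[0 :: 0] | E={v↦0} | C=[PRIM2(add) :: (λp. ((λu. p) 5)) :: AP] | D=[(∅, ∅, ∅)]]
t=18: [S=[0] | E={v↦0} | C=[(λp. ((λu. p) 5)) :: AP] | D=[(∅, ∅, ∅)]]
t=19: [S=[clo(λp. ((λu. p) 5), {v↦0}) :: 0] | E={v↦0} | C=[AP] | D=[(∅, ∅, ∅)]]
t=20: [S=∅ | E={p↦0, v↦0} | C=[((λu. p) 5)] | D=[(∅, {v↦0}, ∅) :: (∅, ∅, ∅)]]
t=21: [S=∅ | E={p↦0, v↦0} | C=[5 :: (λu. p) :: AP] | D=[(∅, {v↦0}, ∅) :: (∅, ∅, ∅)]]
t=22: [S=[5] | E={p↦0, v↦0} | C=[(λu. p) :: AP] | D=[(∅, {v↦0}, ∅) :: (∅, ∅, ∅)]]
t=23: [S=[clo(λu. p, {p↦0, v↦0}) :: 5] | E={p↦0, v↦0} | C=[AP] | D=[(∅, {v↦0}, ∅) :: (∅, ∅, ∅)]]
t=24: [S=∅ | E={u↦5, p↦0, v↦0} | C=[p] | D=[(∅, {p↦0, v↦0}, ∅) :: (∅, {v↦0}, ∅) :: (∅, ∅, ∅)]]
t=25: [S=[0] | E={u↦5, p↦0, v↦0} | C=∅ | D=[(∅, {p↦0, v↦0}, ∅) :: (∅, {v↦0}, ∅) :: (∅, ∅, ∅)]]
t=26: [S=[0] | E={p↦0, v↦0} | C=∅ | D=[(∅, {v↦0}, ∅) :: (∅, ∅, ∅)]]
t=27: [S=[0] | E={v↦0} | C=∅ | D=[(∅, ∅, ∅)]]
t=28: [S=[0] | E=∅ | C=∅ | D=∅]
→ final value 0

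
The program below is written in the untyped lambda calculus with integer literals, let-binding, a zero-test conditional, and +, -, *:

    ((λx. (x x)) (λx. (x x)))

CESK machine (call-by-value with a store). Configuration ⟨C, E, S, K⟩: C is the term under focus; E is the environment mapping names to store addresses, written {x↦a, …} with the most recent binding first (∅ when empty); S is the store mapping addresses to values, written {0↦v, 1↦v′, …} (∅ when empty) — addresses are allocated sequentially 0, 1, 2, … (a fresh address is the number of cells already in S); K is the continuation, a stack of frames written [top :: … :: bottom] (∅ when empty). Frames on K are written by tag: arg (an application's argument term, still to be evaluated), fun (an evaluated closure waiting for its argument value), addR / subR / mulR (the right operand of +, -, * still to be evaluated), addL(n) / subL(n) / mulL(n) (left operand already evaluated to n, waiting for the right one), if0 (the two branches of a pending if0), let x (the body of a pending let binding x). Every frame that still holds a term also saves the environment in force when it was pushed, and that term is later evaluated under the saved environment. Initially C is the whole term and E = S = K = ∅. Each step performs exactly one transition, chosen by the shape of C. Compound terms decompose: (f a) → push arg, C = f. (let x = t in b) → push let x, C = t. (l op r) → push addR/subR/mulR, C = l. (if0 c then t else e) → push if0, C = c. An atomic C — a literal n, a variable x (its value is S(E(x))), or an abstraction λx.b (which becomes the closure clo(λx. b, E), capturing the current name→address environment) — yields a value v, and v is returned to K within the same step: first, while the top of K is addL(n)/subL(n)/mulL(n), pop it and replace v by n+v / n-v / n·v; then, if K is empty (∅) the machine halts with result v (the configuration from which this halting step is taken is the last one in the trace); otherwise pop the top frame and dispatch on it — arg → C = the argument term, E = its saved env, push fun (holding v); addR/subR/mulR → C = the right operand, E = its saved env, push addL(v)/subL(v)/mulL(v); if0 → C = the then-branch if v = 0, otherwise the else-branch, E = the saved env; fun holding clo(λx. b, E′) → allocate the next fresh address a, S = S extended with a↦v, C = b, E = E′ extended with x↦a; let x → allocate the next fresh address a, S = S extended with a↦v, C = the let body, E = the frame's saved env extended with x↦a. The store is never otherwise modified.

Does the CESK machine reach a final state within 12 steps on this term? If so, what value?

0. ⟨C=((λx. (x x)) (λx. (x x))); E=∅; S=∅; K=∅⟩
1. ⟨C=(λx. (x x)); E=∅; S=∅; K=[arg]⟩
2. ⟨C=(λx. (x x)); E=∅; S=∅; K=[fun]⟩
3. ⟨C=(x x); E={x↦0}; S={0↦clo(λx. (x x), ∅)}; K=∅⟩
4. ⟨C=x; E={x↦0}; S={0↦clo(λx. (x x), ∅)}; K=[arg]⟩
5. ⟨C=x; E={x↦0}; S={0↦clo(λx. (x x), ∅)}; K=[fun]⟩
6. ⟨C=(x x); E={x↦1}; S={0↦clo(λx. (x x), ∅), 1↦clo(λx. (x x), ∅)}; K=∅⟩
7. ⟨C=x; E={x↦1}; S={0↦clo(λx. (x x), ∅), 1↦clo(λx. (x x), ∅)}; K=[arg]⟩
8. ⟨C=x; E={x↦1}; S={0↦clo(λx. (x x), ∅), 1↦clo(λx. (x x), ∅)}; K=[fun]⟩
9. ⟨C=(x x); E={x↦2}; S={0↦clo(λx. (x x), ∅), 1↦clo(λx. (x x), ∅), 2↦clo(λx. (x x), ∅)}; K=∅⟩
10. ⟨C=x; E={x↦2}; S={0↦clo(λx. (x x), ∅), 1↦clo(λx. (x x), ∅), 2↦clo(λx. (x x), ∅)}; K=[arg]⟩
11. ⟨C=x; E={x↦2}; S={0↦clo(λx. (x x), ∅), 1↦clo(λx. (x x), ∅), 2↦clo(λx. (x x), ∅)}; K=[fun]⟩
12. ⟨C=(x x); E={x↦3}; S={0↦clo(λx. (x x), ∅), 1↦clo(λx. (x x), ∅), 2↦clo(λx. (x x), ∅), 3↦clo(λx. (x x), ∅)}; K=∅⟩
→ 12 transitions taken and the configuration is still not final: no result within 12 steps

Answer: DIVERGES (no final state within 12 steps)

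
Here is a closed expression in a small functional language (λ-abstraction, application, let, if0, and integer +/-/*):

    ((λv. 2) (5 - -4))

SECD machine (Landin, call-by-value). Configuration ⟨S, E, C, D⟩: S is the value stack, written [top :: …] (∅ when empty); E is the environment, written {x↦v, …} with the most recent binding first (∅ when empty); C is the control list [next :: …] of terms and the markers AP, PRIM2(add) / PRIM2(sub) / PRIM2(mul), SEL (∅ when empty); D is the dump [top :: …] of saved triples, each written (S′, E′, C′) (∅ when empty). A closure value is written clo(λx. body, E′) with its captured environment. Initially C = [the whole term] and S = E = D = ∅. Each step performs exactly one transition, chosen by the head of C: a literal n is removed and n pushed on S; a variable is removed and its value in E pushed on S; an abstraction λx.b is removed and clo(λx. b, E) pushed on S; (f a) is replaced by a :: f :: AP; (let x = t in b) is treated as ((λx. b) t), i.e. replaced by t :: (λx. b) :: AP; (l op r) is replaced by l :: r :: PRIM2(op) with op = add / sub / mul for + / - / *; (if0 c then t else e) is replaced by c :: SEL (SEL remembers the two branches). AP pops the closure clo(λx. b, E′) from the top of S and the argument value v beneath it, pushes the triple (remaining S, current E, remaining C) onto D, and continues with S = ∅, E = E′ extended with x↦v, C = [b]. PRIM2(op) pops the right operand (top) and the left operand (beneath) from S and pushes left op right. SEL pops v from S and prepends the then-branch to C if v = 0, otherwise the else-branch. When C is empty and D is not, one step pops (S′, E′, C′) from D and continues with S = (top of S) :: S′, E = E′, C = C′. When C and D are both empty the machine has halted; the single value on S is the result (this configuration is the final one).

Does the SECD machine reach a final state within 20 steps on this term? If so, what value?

Answer: 2

Derivation:
t=0: [S=∅ | E=∅ | C=[((λv. 2) (5 - -4))] | D=∅]
t=1: [S=∅ | E=∅ | C=[(5 - -4) :: (λv. 2) :: AP] | D=∅]
t=2: [S=∅ | E=∅ | C=[5 :: -4 :: PRIM2(sub) :: (λv. 2) :: AP] | D=∅]
t=3: [S=[5] | E=∅ | C=[-4 :: PRIM2(sub) :: (λv. 2) :: AP] | D=∅]
t=4: [S=[-4 :: 5] | E=∅ | C=[PRIM2(sub) :: (λv. 2) :: AP] | D=∅]
t=5: [S=[9] | E=∅ | C=[(λv. 2) :: AP] | D=∅]
t=6: [S=[clo(λv. 2, ∅) :: 9] | E=∅ | C=[AP] | D=∅]
t=7: [S=∅ | E={v↦9} | C=[2] | D=[(∅, ∅, ∅)]]
t=8: [S=[2] | E={v↦9} | C=∅ | D=[(∅, ∅, ∅)]]
t=9: [S=[2] | E=∅ | C=∅ | D=∅]
→ final value 2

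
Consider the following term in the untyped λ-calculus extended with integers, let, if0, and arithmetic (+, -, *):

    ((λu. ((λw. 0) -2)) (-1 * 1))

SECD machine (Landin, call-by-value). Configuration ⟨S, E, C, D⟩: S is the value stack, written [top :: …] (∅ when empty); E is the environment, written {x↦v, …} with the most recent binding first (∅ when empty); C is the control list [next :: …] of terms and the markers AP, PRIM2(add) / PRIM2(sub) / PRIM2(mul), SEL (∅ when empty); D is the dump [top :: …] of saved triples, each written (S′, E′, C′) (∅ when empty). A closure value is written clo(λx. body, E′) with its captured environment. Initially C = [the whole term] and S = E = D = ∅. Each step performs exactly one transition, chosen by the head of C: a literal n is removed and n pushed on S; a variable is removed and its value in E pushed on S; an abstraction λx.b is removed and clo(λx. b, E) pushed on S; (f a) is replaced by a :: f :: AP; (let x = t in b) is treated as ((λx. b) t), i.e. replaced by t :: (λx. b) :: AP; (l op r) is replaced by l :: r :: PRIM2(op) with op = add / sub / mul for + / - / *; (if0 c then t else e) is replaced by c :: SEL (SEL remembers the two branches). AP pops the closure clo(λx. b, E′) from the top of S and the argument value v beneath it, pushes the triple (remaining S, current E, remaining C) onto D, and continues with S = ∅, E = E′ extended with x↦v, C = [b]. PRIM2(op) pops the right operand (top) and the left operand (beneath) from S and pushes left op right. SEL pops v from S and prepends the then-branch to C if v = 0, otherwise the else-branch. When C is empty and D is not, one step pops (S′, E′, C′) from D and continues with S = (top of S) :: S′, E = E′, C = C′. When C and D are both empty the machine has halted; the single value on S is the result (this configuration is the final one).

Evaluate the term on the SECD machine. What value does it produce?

t=0: <S=∅, E=∅, C=[((λu. ((λw. 0) -2)) (-1 * 1))], D=∅>
t=1: <S=∅, E=∅, C=[(-1 * 1) :: (λu. ((λw. 0) -2)) :: AP], D=∅>
t=2: <S=∅, E=∅, C=[-1 :: 1 :: PRIM2(mul) :: (λu. ((λw. 0) -2)) :: AP], D=∅>
t=3: <S=[-1], E=∅, C=[1 :: PRIM2(mul) :: (λu. ((λw. 0) -2)) :: AP], D=∅>
t=4: <S=[1 :: -1], E=∅, C=[PRIM2(mul) :: (λu. ((λw. 0) -2)) :: AP], D=∅>
t=5: <S=[-1], E=∅, C=[(λu. ((λw. 0) -2)) :: AP], D=∅>
t=6: <S=[clo(λu. ((λw. 0) -2), ∅) :: -1], E=∅, C=[AP], D=∅>
t=7: <S=∅, E={u↦-1}, C=[((λw. 0) -2)], D=[(∅, ∅, ∅)]>
t=8: <S=∅, E={u↦-1}, C=[-2 :: (λw. 0) :: AP], D=[(∅, ∅, ∅)]>
t=9: <S=[-2], E={u↦-1}, C=[(λw. 0) :: AP], D=[(∅, ∅, ∅)]>
t=10: <S=[clo(λw. 0, {u↦-1}) :: -2], E={u↦-1}, C=[AP], D=[(∅, ∅, ∅)]>
t=11: <S=∅, E={w↦-2, u↦-1}, C=[0], D=[(∅, {u↦-1}, ∅) :: (∅, ∅, ∅)]>
t=12: <S=[0], E={w↦-2, u↦-1}, C=∅, D=[(∅, {u↦-1}, ∅) :: (∅, ∅, ∅)]>
t=13: <S=[0], E={u↦-1}, C=∅, D=[(∅, ∅, ∅)]>
t=14: <S=[0], E=∅, C=∅, D=∅>
→ final value 0

Answer: 0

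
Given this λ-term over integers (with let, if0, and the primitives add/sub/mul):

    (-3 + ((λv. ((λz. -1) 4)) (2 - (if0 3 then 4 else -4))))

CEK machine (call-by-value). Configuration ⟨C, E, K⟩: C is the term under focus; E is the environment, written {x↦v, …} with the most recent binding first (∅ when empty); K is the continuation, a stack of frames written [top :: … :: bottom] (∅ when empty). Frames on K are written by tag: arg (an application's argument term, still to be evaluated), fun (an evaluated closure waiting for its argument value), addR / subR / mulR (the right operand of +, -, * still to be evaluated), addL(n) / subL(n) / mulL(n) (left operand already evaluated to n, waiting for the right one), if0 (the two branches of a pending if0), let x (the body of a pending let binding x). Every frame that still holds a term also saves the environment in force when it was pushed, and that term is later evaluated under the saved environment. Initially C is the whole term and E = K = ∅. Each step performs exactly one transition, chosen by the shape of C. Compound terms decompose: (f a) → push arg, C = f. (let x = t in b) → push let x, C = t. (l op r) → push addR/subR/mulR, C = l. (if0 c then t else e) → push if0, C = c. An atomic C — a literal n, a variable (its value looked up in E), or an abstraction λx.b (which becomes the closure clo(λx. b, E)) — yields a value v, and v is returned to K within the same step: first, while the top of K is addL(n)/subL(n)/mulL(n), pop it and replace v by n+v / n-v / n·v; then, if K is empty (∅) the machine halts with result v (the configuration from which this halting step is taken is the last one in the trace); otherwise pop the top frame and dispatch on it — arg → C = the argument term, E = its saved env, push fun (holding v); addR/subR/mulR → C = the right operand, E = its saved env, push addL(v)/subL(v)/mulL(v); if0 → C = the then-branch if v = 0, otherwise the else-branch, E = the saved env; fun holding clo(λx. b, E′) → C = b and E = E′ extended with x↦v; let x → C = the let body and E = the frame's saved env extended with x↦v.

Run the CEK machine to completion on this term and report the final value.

t=0: <C=(-3 + ((λv. ((λz. -1) 4)) (2 - (if0 3 then 4 else -4)))), E=∅, K=∅>
t=1: <C=-3, E=∅, K=[addR]>
t=2: <C=((λv. ((λz. -1) 4)) (2 - (if0 3 then 4 else -4))), E=∅, K=[addL(-3)]>
t=3: <C=(λv. ((λz. -1) 4)), E=∅, K=[arg :: addL(-3)]>
t=4: <C=(2 - (if0 3 then 4 else -4)), E=∅, K=[fun :: addL(-3)]>
t=5: <C=2, E=∅, K=[subR :: fun :: addL(-3)]>
t=6: <C=(if0 3 then 4 else -4), E=∅, K=[subL(2) :: fun :: addL(-3)]>
t=7: <C=3, E=∅, K=[if0 :: subL(2) :: fun :: addL(-3)]>
t=8: <C=-4, E=∅, K=[subL(2) :: fun :: addL(-3)]>
t=9: <C=((λz. -1) 4), E={v↦6}, K=[addL(-3)]>
t=10: <C=(λz. -1), E={v↦6}, K=[arg :: addL(-3)]>
t=11: <C=4, E={v↦6}, K=[fun :: addL(-3)]>
t=12: <C=-1, E={z↦4, v↦6}, K=[addL(-3)]>
→ final value -4

Answer: -4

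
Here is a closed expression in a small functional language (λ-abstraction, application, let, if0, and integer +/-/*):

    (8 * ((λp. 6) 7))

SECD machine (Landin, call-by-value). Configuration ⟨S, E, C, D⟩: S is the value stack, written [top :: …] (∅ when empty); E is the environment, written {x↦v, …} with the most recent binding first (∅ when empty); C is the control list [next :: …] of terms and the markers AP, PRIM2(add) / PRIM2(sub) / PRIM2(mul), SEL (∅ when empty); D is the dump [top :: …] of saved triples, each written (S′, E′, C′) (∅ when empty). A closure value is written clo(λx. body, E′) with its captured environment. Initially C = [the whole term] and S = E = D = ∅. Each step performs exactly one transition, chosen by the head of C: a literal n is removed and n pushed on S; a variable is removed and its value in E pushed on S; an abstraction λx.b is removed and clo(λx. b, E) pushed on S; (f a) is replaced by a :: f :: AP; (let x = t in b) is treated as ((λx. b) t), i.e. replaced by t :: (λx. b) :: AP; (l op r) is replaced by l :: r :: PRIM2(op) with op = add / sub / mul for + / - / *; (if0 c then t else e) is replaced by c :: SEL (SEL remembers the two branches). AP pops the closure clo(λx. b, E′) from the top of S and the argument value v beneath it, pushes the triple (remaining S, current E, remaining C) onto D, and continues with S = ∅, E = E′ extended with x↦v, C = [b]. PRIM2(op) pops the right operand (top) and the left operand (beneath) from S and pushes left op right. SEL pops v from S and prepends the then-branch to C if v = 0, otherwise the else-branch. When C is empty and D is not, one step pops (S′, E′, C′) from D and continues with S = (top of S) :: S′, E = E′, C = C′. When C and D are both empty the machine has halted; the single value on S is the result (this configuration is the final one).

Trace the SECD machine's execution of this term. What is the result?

Answer: 48

Machine steps:
0. ⟨S=∅; E=∅; C=[(8 * ((λp. 6) 7))]; D=∅⟩
1. ⟨S=∅; E=∅; C=[8 :: ((λp. 6) 7) :: PRIM2(mul)]; D=∅⟩
2. ⟨S=[8]; E=∅; C=[((λp. 6) 7) :: PRIM2(mul)]; D=∅⟩
3. ⟨S=[8]; E=∅; C=[7 :: (λp. 6) :: AP :: PRIM2(mul)]; D=∅⟩
4. ⟨S=[7 :: 8]; E=∅; C=[(λp. 6) :: AP :: PRIM2(mul)]; D=∅⟩
5. ⟨S=[clo(λp. 6, ∅) :: 7 :: 8]; E=∅; C=[AP :: PRIM2(mul)]; D=∅⟩
6. ⟨S=∅; E={p↦7}; C=[6]; D=[([8], ∅, [PRIM2(mul)])]⟩
7. ⟨S=[6]; E={p↦7}; C=∅; D=[([8], ∅, [PRIM2(mul)])]⟩
8. ⟨S=[6 :: 8]; E=∅; C=[PRIM2(mul)]; D=∅⟩
9. ⟨S=[48]; E=∅; C=∅; D=∅⟩
→ final value 48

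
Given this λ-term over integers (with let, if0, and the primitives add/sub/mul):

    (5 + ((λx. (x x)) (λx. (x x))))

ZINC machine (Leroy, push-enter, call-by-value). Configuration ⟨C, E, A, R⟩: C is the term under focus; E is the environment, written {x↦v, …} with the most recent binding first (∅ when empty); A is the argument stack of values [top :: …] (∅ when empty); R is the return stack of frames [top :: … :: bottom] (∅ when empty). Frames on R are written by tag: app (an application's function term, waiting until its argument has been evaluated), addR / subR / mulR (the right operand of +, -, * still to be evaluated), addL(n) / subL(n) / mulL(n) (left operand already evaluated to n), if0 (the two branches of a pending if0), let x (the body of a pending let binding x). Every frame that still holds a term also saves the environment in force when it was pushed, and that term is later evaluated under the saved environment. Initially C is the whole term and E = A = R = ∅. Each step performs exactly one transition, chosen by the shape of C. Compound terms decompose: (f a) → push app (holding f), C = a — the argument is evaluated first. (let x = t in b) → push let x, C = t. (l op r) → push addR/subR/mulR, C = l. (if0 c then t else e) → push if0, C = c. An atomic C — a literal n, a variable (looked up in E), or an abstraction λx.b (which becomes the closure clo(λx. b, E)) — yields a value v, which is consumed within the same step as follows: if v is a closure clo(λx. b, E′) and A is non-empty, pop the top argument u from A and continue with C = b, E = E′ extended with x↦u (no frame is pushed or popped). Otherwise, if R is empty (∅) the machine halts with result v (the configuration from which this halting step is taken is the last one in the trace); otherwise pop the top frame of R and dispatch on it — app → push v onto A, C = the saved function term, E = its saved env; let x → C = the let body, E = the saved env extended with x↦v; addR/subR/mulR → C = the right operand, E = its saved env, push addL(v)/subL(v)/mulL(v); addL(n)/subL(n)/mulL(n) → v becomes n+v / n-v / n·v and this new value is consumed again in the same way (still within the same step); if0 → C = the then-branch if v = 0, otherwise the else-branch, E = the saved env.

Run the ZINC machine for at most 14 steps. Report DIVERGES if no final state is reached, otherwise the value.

Answer: DIVERGES (no final state within 14 steps)

Machine steps:
0. ⟨C=(5 + ((λx. (x x)) (λx. (x x)))); E=∅; A=∅; R=∅⟩
1. ⟨C=5; E=∅; A=∅; R=[addR]⟩
2. ⟨C=((λx. (x x)) (λx. (x x))); E=∅; A=∅; R=[addL(5)]⟩
3. ⟨C=(λx. (x x)); E=∅; A=∅; R=[app :: addL(5)]⟩
4. ⟨C=(λx. (x x)); E=∅; A=[clo(λx. (x x), ∅)]; R=[addL(5)]⟩
5. ⟨C=(x x); E={x↦clo(λx. (x x), ∅)}; A=∅; R=[addL(5)]⟩
6. ⟨C=x; E={x↦clo(λx. (x x), ∅)}; A=∅; R=[app :: addL(5)]⟩
7. ⟨C=x; E={x↦clo(λx. (x x), ∅)}; A=[clo(λx. (x x), ∅)]; R=[addL(5)]⟩
… configuration repeats with period 3 (steps 5–7 recur indefinitely) …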